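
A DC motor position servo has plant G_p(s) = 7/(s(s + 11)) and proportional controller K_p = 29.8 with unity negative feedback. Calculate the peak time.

T_p = 0.235 s

Closed-loop characteristic equation: s² + 11s + 208.6 = 0, so ω_n = 14.44 rad/s and ζ = 11/(2·14.44) = 0.3808.
Damped frequency ω_d = ω_n√(1−ζ²) = 13.35 rad/s, so peak time T_p = π/ω_d = 0.235 s.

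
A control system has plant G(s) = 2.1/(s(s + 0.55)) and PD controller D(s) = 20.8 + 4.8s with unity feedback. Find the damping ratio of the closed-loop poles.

Forward path: (20.8 + 4.8s)·2.1/(s(s+0.55)). The closed-loop characteristic equation is s² + (0.55 + 2.1·4.8)s + 2.1·20.8 = 0.
That is s² + 10.63s + 43.68 = 0, so ω_n = 6.609 rad/s and ζ = 10.63/(2·6.609) = 0.8042.

ζ = 0.804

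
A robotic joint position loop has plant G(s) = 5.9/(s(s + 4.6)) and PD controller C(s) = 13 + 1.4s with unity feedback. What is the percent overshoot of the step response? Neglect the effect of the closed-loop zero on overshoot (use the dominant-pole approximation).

Forward path: (13 + 1.4s)·5.9/(s(s+4.6)). The closed-loop characteristic equation is s² + (4.6 + 5.9·1.4)s + 5.9·13 = 0.
That is s² + 12.86s + 76.7 = 0, so ω_n = 8.758 rad/s and ζ = 12.86/(2·8.758) = 0.7342.
%OS = 100·exp(−πζ/√(1−ζ²)) = 3.35%.

3.35%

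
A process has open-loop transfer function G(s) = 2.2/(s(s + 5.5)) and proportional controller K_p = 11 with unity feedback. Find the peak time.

From 1 + K_pG(s) = 0: s² + 5.5s + 24.2 = 0 ⇒ ω_n = 4.919, ζ = 0.559.
Damped frequency ω_d = ω_n√(1−ζ²) = 4.079 rad/s, so peak time T_p = π/ω_d = 0.77 s.

T_p = 0.77 s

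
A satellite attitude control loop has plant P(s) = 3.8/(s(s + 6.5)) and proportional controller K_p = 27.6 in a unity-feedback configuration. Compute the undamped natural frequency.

ω_n = 10.2 rad/s

With unity feedback the closed-loop characteristic equation is s² + 6.5s + 27.6·3.8 = s² + 6.5s + 104.9 = 0.
Matching s² + 2ζω_n s + ω_n²: ω_n = √104.9 = 10.24 rad/s and 2ζω_n = 6.5, so ζ = 6.5/(2·10.24) = 0.317.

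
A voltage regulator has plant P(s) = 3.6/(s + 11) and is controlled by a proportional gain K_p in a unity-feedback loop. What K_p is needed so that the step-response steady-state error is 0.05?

K_p = 58.1

For a type-0 loop with proportional control, e_ss = 1/(1 + K_p·P(0)).
P(0) = 0.3273. Require 1/(1 + K_p·0.3273) = 0.05, so 1 + 0.3273·K_p = 20.
K_p = (20 − 1)/0.3273 = 58.1.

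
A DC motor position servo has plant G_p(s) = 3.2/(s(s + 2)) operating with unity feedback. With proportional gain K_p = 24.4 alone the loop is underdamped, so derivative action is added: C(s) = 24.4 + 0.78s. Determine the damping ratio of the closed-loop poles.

Forward path: (24.4 + 0.78s)·3.2/(s(s+2)). The closed-loop characteristic equation is s² + (2 + 3.2·0.78)s + 3.2·24.4 = 0.
That is s² + 4.496s + 78.08 = 0, so ω_n = 8.836 rad/s and ζ = 4.496/(2·8.836) = 0.2544.

ζ = 0.254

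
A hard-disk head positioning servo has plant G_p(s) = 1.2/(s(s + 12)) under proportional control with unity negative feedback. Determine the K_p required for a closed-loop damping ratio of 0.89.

K_p = 37.9

Closed-loop characteristic equation: s² + 12s + K_p·1.2 = 0.
So ω_n = √(1.2K_p) and 2ζω_n = 12, giving ζ = 12/(2√(1.2K_p)).
Setting ζ = 0.89: √(1.2K_p) = 12/(2·0.89) = 6.742, so K_p = 45.45/1.2 = 37.9.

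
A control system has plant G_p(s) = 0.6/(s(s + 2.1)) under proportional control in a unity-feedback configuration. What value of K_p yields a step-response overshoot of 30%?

K_p = 14.3

From %OS = 100·exp(−πζ/√(1−ζ²)) = 30%, ζ = −ln(0.3)/√(π²+ln²(0.3)) = 0.3579.
Characteristic equation s² + 2.1s + 0.6K_p = 0 gives ζ = 2.1/(2√(0.6K_p)).
Setting ζ = 0.3579: √(0.6K_p) = 2.1/(2·0.3579) = 2.934, so K_p = 8.609/0.6 = 14.3.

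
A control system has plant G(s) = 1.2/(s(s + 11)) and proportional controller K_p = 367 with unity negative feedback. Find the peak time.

T_p = 0.155 s

Closed-loop characteristic equation: s² + 11s + 440.4 = 0, so ω_n = 20.99 rad/s and ζ = 11/(2·20.99) = 0.2621.
Damped frequency ω_d = ω_n√(1−ζ²) = 20.25 rad/s, so peak time T_p = π/ω_d = 0.155 s.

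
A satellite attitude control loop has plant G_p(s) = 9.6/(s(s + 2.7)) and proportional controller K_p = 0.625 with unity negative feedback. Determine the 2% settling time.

T_s ≈ 2.96 s

The closed-loop denominator s² + 2.7s + 6 gives ω_n = √6 = 2.449 and ζ = 2.7/(2ω_n) = 0.5511.
2% settling time T_s ≈ 4/(ζω_n) = 4/1.35 = 2.96 s.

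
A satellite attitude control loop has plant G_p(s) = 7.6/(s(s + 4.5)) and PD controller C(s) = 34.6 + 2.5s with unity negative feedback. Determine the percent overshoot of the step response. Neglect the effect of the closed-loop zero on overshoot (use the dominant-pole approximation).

Forward path: (34.6 + 2.5s)·7.6/(s(s+4.5)). The closed-loop characteristic equation is s² + (4.5 + 7.6·2.5)s + 7.6·34.6 = 0.
That is s² + 23.5s + 263 = 0, so ω_n = 16.22 rad/s and ζ = 23.5/(2·16.22) = 0.7246.
%OS = 100·exp(−πζ/√(1−ζ²)) = 3.68%.

3.68%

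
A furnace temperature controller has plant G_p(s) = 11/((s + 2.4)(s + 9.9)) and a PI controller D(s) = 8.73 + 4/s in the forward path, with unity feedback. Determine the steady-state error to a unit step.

The open loop D(s)G_p(s) has a pole at the origin (type 1), so the static position error constant is infinite and e_ss = 1/(1+∞) = 0.

0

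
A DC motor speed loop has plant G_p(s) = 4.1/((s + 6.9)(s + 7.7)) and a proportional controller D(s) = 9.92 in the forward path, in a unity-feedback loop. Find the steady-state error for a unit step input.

The loop is type 0. Static position error constant K_pos = D(0)·G_p(0) = 9.92·0.07717 = 0.7655.
Steady-state error to a unit step: e_ss = 1/(1+K_pos) = 1/1.766 = 0.566.

0.566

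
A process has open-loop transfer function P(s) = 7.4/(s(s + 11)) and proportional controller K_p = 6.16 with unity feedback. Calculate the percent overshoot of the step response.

1.21%

Closed-loop characteristic equation: s² + 11s + 45.58 = 0, so ω_n = 6.752 rad/s and ζ = 11/(2·6.752) = 0.8146.
%OS = 100·exp(−πζ/√(1−ζ²)) = 100·exp(−π·0.8146/√0.3364) = 1.21%.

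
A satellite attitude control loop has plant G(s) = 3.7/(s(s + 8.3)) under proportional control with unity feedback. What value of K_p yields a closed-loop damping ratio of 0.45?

K_p = 23

Closed-loop characteristic equation: s² + 8.3s + K_p·3.7 = 0.
So ω_n = √(3.7K_p) and 2ζω_n = 8.3, giving ζ = 8.3/(2√(3.7K_p)).
Setting ζ = 0.45: √(3.7K_p) = 8.3/(2·0.45) = 9.222, so K_p = 85.05/3.7 = 23.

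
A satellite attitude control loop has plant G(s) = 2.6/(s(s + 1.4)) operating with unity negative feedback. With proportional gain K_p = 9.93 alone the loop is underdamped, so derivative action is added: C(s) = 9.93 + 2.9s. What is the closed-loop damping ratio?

ζ = 0.88

Forward path: (9.93 + 2.9s)·2.6/(s(s+1.4)). The closed-loop characteristic equation is s² + (1.4 + 2.6·2.9)s + 2.6·9.93 = 0.
That is s² + 8.94s + 25.82 = 0, so ω_n = 5.081 rad/s and ζ = 8.94/(2·5.081) = 0.8797.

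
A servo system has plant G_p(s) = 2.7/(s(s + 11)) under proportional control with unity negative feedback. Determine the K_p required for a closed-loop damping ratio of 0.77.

Closed-loop characteristic equation: s² + 11s + K_p·2.7 = 0.
So ω_n = √(2.7K_p) and 2ζω_n = 11, giving ζ = 11/(2√(2.7K_p)).
Setting ζ = 0.77: √(2.7K_p) = 11/(2·0.77) = 7.143, so K_p = 51.02/2.7 = 18.9.

K_p = 18.9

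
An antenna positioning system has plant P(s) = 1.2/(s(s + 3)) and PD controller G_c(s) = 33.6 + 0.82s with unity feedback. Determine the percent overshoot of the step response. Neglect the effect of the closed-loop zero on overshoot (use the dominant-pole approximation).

Forward path: (33.6 + 0.82s)·1.2/(s(s+3)). The closed-loop characteristic equation is s² + (3 + 1.2·0.82)s + 1.2·33.6 = 0.
That is s² + 3.984s + 40.32 = 0, so ω_n = 6.35 rad/s and ζ = 3.984/(2·6.35) = 0.3137.
%OS = 100·exp(−πζ/√(1−ζ²)) = 35.4%.

35.4%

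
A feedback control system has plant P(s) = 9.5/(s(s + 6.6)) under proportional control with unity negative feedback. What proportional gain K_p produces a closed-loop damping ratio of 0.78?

K_p = 1.88

Closed-loop characteristic equation: s² + 6.6s + K_p·9.5 = 0.
So ω_n = √(9.5K_p) and 2ζω_n = 6.6, giving ζ = 6.6/(2√(9.5K_p)).
Setting ζ = 0.78: √(9.5K_p) = 6.6/(2·0.78) = 4.231, so K_p = 17.9/9.5 = 1.88.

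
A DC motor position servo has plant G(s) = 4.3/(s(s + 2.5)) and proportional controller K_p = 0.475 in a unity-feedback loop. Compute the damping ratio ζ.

ζ = 0.875

1 + K_p·G(s) = 0 gives s² + 2.5s + 2.042 = 0.
So ω_n² = 2.042 ⇒ ω_n = 1.429 rad/s, and ζ = 2.5/(2ω_n) = 0.875.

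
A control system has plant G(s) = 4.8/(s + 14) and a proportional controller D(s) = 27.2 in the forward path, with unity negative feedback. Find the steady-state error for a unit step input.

The loop is type 0. Static position error constant K_pos = D(0)·G(0) = 27.2·0.3429 = 9.326.
Steady-state error to a unit step: e_ss = 1/(1+K_pos) = 1/10.33 = 0.0968.

0.0968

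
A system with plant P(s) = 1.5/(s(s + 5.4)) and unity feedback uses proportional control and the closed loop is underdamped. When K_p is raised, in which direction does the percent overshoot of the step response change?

ζ = 5.4/(2√(1.5K_p)) decreases as K_p grows; lower damping means more overshoot.

increase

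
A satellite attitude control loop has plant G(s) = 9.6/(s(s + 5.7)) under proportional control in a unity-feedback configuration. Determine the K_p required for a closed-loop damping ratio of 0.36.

Closed-loop characteristic equation: s² + 5.7s + K_p·9.6 = 0.
So ω_n = √(9.6K_p) and 2ζω_n = 5.7, giving ζ = 5.7/(2√(9.6K_p)).
Setting ζ = 0.36: √(9.6K_p) = 5.7/(2·0.36) = 7.917, so K_p = 62.67/9.6 = 6.53.

K_p = 6.53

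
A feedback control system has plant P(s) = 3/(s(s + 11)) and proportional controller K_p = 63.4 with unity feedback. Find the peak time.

The closed-loop denominator s² + 11s + 190.2 gives ω_n = √190.2 = 13.79 and ζ = 11/(2ω_n) = 0.3988.
Damped frequency ω_d = ω_n√(1−ζ²) = 12.65 rad/s, so peak time T_p = π/ω_d = 0.248 s.

T_p = 0.248 s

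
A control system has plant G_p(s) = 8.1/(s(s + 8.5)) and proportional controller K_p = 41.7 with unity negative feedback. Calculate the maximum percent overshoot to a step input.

47.4%

The closed-loop denominator s² + 8.5s + 337.8 gives ω_n = √337.8 = 18.38 and ζ = 8.5/(2ω_n) = 0.2312.
%OS = 100·exp(−πζ/√(1−ζ²)) = 100·exp(−π·0.2312/√0.9465) = 47.4%.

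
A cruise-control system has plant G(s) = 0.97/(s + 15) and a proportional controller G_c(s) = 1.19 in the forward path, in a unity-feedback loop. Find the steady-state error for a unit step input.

0.929

The loop is type 0. Static position error constant K_pos = G_c(0)·G(0) = 1.19·0.06467 = 0.07695.
Steady-state error to a unit step: e_ss = 1/(1+K_pos) = 1/1.077 = 0.929.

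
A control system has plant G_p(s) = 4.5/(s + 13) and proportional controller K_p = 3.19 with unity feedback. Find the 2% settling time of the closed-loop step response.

T_s ≈ 0.146 s

Closed-loop transfer function: T(s) = K_p·G_p(s)/(1 + K_p·G_p(s)) = 14.36/(s + 13 + 14.36) = 14.36/(s + 27.36).
Time constant τ = 1/27.36 = 0.03656 s, so the 2% settling time is about 4τ = 0.146 s.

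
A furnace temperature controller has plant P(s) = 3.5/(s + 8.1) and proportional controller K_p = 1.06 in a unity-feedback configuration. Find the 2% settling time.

T_s ≈ 0.339 s

Closed-loop transfer function: T(s) = K_p·P(s)/(1 + K_p·P(s)) = 3.71/(s + 8.1 + 3.71) = 3.71/(s + 11.81).
Time constant τ = 1/11.81 = 0.08467 s, so the 2% settling time is about 4τ = 0.339 s.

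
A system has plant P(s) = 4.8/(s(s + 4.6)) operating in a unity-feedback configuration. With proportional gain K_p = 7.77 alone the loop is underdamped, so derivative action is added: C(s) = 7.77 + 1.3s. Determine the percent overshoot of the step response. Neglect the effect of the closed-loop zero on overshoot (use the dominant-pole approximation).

Forward path: (7.77 + 1.3s)·4.8/(s(s+4.6)). The closed-loop characteristic equation is s² + (4.6 + 4.8·1.3)s + 4.8·7.77 = 0.
That is s² + 10.84s + 37.3 = 0, so ω_n = 6.107 rad/s and ζ = 10.84/(2·6.107) = 0.8875.
%OS = 100·exp(−πζ/√(1−ζ²)) = 0.236%.

0.236%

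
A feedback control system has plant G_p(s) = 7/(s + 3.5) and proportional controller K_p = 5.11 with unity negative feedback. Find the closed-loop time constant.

τ = 0.0255 s

Closed-loop transfer function: T(s) = K_p·G_p(s)/(1 + K_p·G_p(s)) = 35.77/(s + 3.5 + 35.77) = 35.77/(s + 39.27).
Time constant τ = 1/39.27 = 0.0255 s.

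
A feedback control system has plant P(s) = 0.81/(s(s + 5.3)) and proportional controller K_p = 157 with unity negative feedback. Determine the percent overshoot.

46.8%

From 1 + K_pP(s) = 0: s² + 5.3s + 127.2 = 0 ⇒ ω_n = 11.28, ζ = 0.235.
%OS = 100·exp(−πζ/√(1−ζ²)) = 100·exp(−π·0.235/√0.9448) = 46.8%.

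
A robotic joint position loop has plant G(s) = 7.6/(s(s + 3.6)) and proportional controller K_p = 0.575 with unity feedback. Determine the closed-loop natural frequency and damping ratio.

With unity feedback the closed-loop characteristic equation is s² + 3.6s + 0.575·7.6 = s² + 3.6s + 4.37 = 0.
So ω_n² = 4.37 ⇒ ω_n = 2.09 rad/s, and ζ = 3.6/(2ω_n) = 0.861.

ω_n = 2.09 rad/s, ζ = 0.861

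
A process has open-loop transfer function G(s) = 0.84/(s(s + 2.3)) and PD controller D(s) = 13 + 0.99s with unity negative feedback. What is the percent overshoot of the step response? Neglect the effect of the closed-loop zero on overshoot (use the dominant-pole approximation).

Forward path: (13 + 0.99s)·0.84/(s(s+2.3)). The closed-loop characteristic equation is s² + (2.3 + 0.84·0.99)s + 0.84·13 = 0.
That is s² + 3.132s + 10.92 = 0, so ω_n = 3.305 rad/s and ζ = 3.132/(2·3.305) = 0.4738.
%OS = 100·exp(−πζ/√(1−ζ²)) = 18.4%.

18.4%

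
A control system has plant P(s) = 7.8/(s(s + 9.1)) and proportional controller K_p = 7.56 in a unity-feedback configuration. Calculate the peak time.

From 1 + K_pP(s) = 0: s² + 9.1s + 58.97 = 0 ⇒ ω_n = 7.679, ζ = 0.5925.
Damped frequency ω_d = ω_n√(1−ζ²) = 6.186 rad/s, so peak time T_p = π/ω_d = 0.508 s.

T_p = 0.508 s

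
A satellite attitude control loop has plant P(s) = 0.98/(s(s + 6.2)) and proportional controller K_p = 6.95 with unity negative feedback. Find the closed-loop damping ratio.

ζ = 1.19

The closed-loop denominator is s(s+6.2) + 6.95·0.98 = s² + 6.2s + 6.811.
So ω_n² = 6.811 ⇒ ω_n = 2.61 rad/s, and ζ = 6.2/(2ω_n) = 1.19.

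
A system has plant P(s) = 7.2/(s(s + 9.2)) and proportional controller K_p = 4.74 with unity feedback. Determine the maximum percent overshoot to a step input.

Closed-loop characteristic equation: s² + 9.2s + 34.13 = 0, so ω_n = 5.842 rad/s and ζ = 9.2/(2·5.842) = 0.7874.
%OS = 100·exp(−πζ/√(1−ζ²)) = 100·exp(−π·0.7874/√0.38) = 1.81%.

1.81%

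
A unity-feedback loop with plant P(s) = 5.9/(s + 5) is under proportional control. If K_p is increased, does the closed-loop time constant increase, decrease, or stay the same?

The closed-loop bandwidth 5+K_p·5.9 grows with K_p, so τ shrinks.

decrease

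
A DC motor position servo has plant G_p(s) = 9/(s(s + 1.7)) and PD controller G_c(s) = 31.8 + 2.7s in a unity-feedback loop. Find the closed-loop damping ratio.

ζ = 0.768

Forward path: (31.8 + 2.7s)·9/(s(s+1.7)). The closed-loop characteristic equation is s² + (1.7 + 9·2.7)s + 9·31.8 = 0.
That is s² + 26s + 286.2 = 0, so ω_n = 16.92 rad/s and ζ = 26/(2·16.92) = 0.7684.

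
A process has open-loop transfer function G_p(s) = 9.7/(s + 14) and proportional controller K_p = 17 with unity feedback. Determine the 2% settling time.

Closed-loop transfer function: T(s) = K_p·G_p(s)/(1 + K_p·G_p(s)) = 164.9/(s + 14 + 164.9) = 164.9/(s + 178.9).
Time constant τ = 1/178.9 = 0.00559 s, so the 2% settling time is about 4τ = 0.0224 s.

T_s ≈ 0.0224 s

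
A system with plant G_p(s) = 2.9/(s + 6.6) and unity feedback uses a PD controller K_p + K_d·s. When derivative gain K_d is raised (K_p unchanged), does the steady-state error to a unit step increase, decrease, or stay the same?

unchanged

K_d affects only the transient (the s-coefficient); the DC loop gain, and hence e_ss, depends only on K_p.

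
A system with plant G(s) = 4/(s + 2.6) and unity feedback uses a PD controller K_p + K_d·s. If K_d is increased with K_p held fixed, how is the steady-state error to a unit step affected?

K_d affects only the transient (the s-coefficient); the DC loop gain, and hence e_ss, depends only on K_p.

unchanged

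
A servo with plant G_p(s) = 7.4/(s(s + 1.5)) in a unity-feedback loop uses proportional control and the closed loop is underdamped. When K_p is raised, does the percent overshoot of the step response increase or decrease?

increase

Characteristic equation s² + 1.5s + K_p·7.4 = 0: raising K_p raises ω_n while 2ζω_n = 1.5 is fixed, so ζ falls and overshoot grows.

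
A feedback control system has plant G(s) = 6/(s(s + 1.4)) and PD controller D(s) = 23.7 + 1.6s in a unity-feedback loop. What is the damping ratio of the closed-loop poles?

ζ = 0.461

Forward path: (23.7 + 1.6s)·6/(s(s+1.4)). The closed-loop characteristic equation is s² + (1.4 + 6·1.6)s + 6·23.7 = 0.
That is s² + 11s + 142.2 = 0, so ω_n = 11.92 rad/s and ζ = 11/(2·11.92) = 0.4612.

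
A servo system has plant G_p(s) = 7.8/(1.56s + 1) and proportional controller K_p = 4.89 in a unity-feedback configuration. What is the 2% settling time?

T_s ≈ 0.159 s

Closed loop: T(s) = K_p·G_p/(1+K_p·G_p) = 38.14/(1.56s + 1 + 38.14), with pole at s = −(1 + 38.14)/1.56 = −25.09.
τ = 1/25.09 = 0.03985 s, so 2% settling time ≈ 4τ = 0.159 s.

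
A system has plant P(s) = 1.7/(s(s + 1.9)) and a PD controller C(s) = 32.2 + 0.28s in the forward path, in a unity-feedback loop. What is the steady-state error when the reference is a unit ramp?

0.0347

The loop has one pole at the origin (type 1). Velocity error constant K_v = lim_{s→0} s·C(s)P(s) = 32.2·1.7/1.9 = 28.81.
Steady-state error to a unit ramp: e_ss = 1/K_v = 0.0347.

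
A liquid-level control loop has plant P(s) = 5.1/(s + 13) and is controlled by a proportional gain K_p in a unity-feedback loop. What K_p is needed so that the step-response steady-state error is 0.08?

For a type-0 loop with proportional control, e_ss = 1/(1 + K_p·P(0)).
P(0) = 0.3923. Require 1/(1 + K_p·0.3923) = 0.08, so 1 + 0.3923·K_p = 12.5.
K_p = (12.5 − 1)/0.3923 = 29.3.

K_p = 29.3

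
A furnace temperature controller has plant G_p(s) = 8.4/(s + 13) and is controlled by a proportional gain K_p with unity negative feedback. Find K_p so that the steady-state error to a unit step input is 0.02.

Steady-state error for a unit step on this type-0 loop is 1/(1 + K_p·G_p(0)).
G_p(0) = 0.6462. Require 1/(1 + K_p·0.6462) = 0.02, so 1 + 0.6462·K_p = 50.
K_p = (50 − 1)/0.6462 = 75.8.

K_p = 75.8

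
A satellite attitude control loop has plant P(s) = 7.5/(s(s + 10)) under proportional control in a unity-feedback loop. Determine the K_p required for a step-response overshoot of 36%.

K_p = 34.9

From %OS = 100·exp(−πζ/√(1−ζ²)) = 36%, ζ = −ln(0.36)/√(π²+ln²(0.36)) = 0.3093.
Characteristic equation s² + 10s + 7.5K_p = 0 gives ζ = 10/(2√(7.5K_p)).
Setting ζ = 0.3093: √(7.5K_p) = 10/(2·0.3093) = 16.17, so K_p = 261.4/7.5 = 34.9.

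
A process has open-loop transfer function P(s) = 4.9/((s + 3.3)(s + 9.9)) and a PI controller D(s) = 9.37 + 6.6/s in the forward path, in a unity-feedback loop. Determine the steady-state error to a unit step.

0

The open loop D(s)P(s) has a pole at the origin (type 1), so the static position error constant is infinite and e_ss = 1/(1+∞) = 0.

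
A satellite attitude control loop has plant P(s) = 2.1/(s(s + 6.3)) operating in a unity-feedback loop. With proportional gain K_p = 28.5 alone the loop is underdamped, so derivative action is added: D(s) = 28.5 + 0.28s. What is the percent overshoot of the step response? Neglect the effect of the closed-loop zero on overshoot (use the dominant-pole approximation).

Forward path: (28.5 + 0.28s)·2.1/(s(s+6.3)). The closed-loop characteristic equation is s² + (6.3 + 2.1·0.28)s + 2.1·28.5 = 0.
That is s² + 6.888s + 59.85 = 0, so ω_n = 7.736 rad/s and ζ = 6.888/(2·7.736) = 0.4452.
%OS = 100·exp(−πζ/√(1−ζ²)) = 21%.

21%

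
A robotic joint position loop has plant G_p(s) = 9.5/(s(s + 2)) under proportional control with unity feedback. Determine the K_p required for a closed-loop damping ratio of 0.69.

Closed-loop characteristic equation: s² + 2s + K_p·9.5 = 0.
So ω_n = √(9.5K_p) and 2ζω_n = 2, giving ζ = 2/(2√(9.5K_p)).
Setting ζ = 0.69: √(9.5K_p) = 2/(2·0.69) = 1.449, so K_p = 2.1/9.5 = 0.221.

K_p = 0.221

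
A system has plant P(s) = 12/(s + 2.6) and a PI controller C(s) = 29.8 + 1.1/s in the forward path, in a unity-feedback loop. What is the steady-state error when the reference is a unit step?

The open loop C(s)P(s) has a pole at the origin (type 1), so the static position error constant is infinite and e_ss = 1/(1+∞) = 0.

0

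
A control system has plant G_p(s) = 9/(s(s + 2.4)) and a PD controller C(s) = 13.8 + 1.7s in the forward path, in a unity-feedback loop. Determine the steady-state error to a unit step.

The open loop C(s)G_p(s) has a pole at the origin (type 1), so the static position error constant is infinite and e_ss = 1/(1+∞) = 0.

0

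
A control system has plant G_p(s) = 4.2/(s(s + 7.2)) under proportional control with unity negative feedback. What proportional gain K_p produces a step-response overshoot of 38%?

K_p = 35.6

From %OS = 100·exp(−πζ/√(1−ζ²)) = 38%, ζ = −ln(0.38)/√(π²+ln²(0.38)) = 0.2943.
Characteristic equation s² + 7.2s + 4.2K_p = 0 gives ζ = 7.2/(2√(4.2K_p)).
Setting ζ = 0.2943: √(4.2K_p) = 7.2/(2·0.2943) = 12.23, so K_p = 149.6/4.2 = 35.6.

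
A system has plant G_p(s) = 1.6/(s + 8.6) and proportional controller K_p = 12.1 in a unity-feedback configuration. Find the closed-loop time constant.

Closed-loop transfer function: T(s) = K_p·G_p(s)/(1 + K_p·G_p(s)) = 19.36/(s + 8.6 + 19.36) = 19.36/(s + 27.96).
Time constant τ = 1/27.96 = 0.0358 s.

τ = 0.0358 s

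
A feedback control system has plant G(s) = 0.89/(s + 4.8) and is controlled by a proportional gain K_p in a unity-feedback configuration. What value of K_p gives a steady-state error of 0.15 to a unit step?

K_p = 30.6

The loop is type 0, so e_ss(step) = 1/(1 + K_pos) with K_pos = K_p·G(0).
G(0) = 0.1854. Require 1/(1 + K_p·0.1854) = 0.15, so 1 + 0.1854·K_p = 6.667.
K_p = (6.667 − 1)/0.1854 = 30.6.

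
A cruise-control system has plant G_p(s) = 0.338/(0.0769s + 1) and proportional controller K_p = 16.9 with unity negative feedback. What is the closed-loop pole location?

s = -87.28

Closed loop: T(s) = K_p·G_p/(1+K_p·G_p) = 5.712/(0.0769s + 1 + 5.712), with pole at s = −(1 + 5.712)/0.0769 = −87.28.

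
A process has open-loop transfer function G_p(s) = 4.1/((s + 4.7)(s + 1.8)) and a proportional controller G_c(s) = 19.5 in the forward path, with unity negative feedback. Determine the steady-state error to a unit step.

0.0957

The loop is type 0. Static position error constant K_pos = G_c(0)·G_p(0) = 19.5·0.4846 = 9.45.
Steady-state error to a unit step: e_ss = 1/(1+K_pos) = 1/10.45 = 0.0957.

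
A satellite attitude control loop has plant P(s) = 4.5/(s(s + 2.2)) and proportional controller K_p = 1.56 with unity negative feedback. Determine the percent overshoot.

23.8%

The closed-loop denominator s² + 2.2s + 7.02 gives ω_n = √7.02 = 2.65 and ζ = 2.2/(2ω_n) = 0.4152.
%OS = 100·exp(−πζ/√(1−ζ²)) = 100·exp(−π·0.4152/√0.8276) = 23.8%.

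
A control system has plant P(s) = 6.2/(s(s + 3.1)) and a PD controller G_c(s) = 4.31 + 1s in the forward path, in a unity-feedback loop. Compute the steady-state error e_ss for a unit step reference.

The open loop G_c(s)P(s) has a pole at the origin (type 1), so the static position error constant is infinite and e_ss = 1/(1+∞) = 0.

0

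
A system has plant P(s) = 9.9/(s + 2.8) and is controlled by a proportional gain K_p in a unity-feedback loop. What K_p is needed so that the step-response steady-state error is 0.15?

Steady-state error for a unit step on this type-0 loop is 1/(1 + K_p·P(0)).
P(0) = 3.536. Require 1/(1 + K_p·3.536) = 0.15, so 1 + 3.536·K_p = 6.667.
K_p = (6.667 − 1)/3.536 = 1.6.

K_p = 1.6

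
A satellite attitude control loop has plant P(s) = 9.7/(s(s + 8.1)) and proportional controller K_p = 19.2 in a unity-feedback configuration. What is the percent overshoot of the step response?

37.7%

Closed-loop characteristic equation: s² + 8.1s + 186.2 = 0, so ω_n = 13.65 rad/s and ζ = 8.1/(2·13.65) = 0.2968.
%OS = 100·exp(−πζ/√(1−ζ²)) = 100·exp(−π·0.2968/√0.9119) = 37.7%.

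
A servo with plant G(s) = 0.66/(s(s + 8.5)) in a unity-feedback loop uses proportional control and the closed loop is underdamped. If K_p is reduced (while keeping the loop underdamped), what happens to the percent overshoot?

decrease

ζ = 8.5/(2√(0.66K_p)) rises as K_p falls; higher damping means less overshoot.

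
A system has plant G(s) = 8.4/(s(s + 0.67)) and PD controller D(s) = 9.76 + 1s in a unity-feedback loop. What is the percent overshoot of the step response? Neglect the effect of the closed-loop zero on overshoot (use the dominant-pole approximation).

Forward path: (9.76 + 1s)·8.4/(s(s+0.67)). The closed-loop characteristic equation is s² + (0.67 + 8.4·1)s + 8.4·9.76 = 0.
That is s² + 9.07s + 81.98 = 0, so ω_n = 9.055 rad/s and ζ = 9.07/(2·9.055) = 0.5009.
%OS = 100·exp(−πζ/√(1−ζ²)) = 16.2%.

16.2%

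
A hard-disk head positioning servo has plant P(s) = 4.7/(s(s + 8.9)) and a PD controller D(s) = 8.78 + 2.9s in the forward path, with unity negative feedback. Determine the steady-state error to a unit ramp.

The loop has one pole at the origin (type 1). Velocity error constant K_v = lim_{s→0} s·D(s)P(s) = 8.78·4.7/8.9 = 4.637.
Steady-state error to a unit ramp: e_ss = 1/K_v = 0.216.

0.216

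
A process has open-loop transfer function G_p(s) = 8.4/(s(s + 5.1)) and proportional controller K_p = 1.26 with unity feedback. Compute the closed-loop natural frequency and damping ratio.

1 + K_p·G_p(s) = 0 gives s² + 5.1s + 10.58 = 0.
Matching s² + 2ζω_n s + ω_n²: ω_n = √10.58 = 3.253 rad/s and 2ζω_n = 5.1, so ζ = 5.1/(2·3.253) = 0.784.

ω_n = 3.25 rad/s, ζ = 0.784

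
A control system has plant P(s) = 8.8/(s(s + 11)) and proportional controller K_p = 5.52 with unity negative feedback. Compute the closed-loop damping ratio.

ζ = 0.789

With unity feedback the closed-loop characteristic equation is s² + 11s + 5.52·8.8 = s² + 11s + 48.58 = 0.
Matching s² + 2ζω_n s + ω_n²: ω_n = √48.58 = 6.97 rad/s and 2ζω_n = 11, so ζ = 11/(2·6.97) = 0.789.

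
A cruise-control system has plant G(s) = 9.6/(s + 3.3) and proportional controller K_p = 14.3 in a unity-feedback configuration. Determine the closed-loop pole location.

Closed-loop transfer function: T(s) = K_p·G(s)/(1 + K_p·G(s)) = 137.3/(s + 3.3 + 137.3) = 137.3/(s + 140.6).
The closed-loop pole is at s = −140.6.

s = -140.6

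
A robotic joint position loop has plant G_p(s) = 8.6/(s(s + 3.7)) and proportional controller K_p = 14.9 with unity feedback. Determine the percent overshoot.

59.4%

The closed-loop denominator s² + 3.7s + 128.1 gives ω_n = √128.1 = 11.32 and ζ = 3.7/(2ω_n) = 0.1634.
%OS = 100·exp(−πζ/√(1−ζ²)) = 100·exp(−π·0.1634/√0.9733) = 59.4%.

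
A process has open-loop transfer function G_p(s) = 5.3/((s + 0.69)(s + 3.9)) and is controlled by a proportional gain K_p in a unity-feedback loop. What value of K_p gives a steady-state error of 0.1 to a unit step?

K_p = 4.57

For a type-0 loop with proportional control, e_ss = 1/(1 + K_p·G_p(0)).
G_p(0) = 1.97. Require 1/(1 + K_p·1.97) = 0.1, so 1 + 1.97·K_p = 10.
K_p = (10 − 1)/1.97 = 4.57.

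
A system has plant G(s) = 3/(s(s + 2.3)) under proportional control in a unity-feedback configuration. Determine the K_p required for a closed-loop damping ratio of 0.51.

Closed-loop characteristic equation: s² + 2.3s + K_p·3 = 0.
So ω_n = √(3K_p) and 2ζω_n = 2.3, giving ζ = 2.3/(2√(3K_p)).
Setting ζ = 0.51: √(3K_p) = 2.3/(2·0.51) = 2.255, so K_p = 5.085/3 = 1.69.

K_p = 1.69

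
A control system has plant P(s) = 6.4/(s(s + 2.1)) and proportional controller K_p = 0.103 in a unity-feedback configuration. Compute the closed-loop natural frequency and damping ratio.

ω_n = 0.812 rad/s, ζ = 1.29

With unity feedback the closed-loop characteristic equation is s² + 2.1s + 0.103·6.4 = s² + 2.1s + 0.6592 = 0.
Matching s² + 2ζω_n s + ω_n²: ω_n = √0.6592 = 0.8119 rad/s and 2ζω_n = 2.1, so ζ = 2.1/(2·0.8119) = 1.29.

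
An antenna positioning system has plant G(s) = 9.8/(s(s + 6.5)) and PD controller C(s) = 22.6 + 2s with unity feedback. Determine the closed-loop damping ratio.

ζ = 0.877

Forward path: (22.6 + 2s)·9.8/(s(s+6.5)). The closed-loop characteristic equation is s² + (6.5 + 9.8·2)s + 9.8·22.6 = 0.
That is s² + 26.1s + 221.5 = 0, so ω_n = 14.88 rad/s and ζ = 26.1/(2·14.88) = 0.8769.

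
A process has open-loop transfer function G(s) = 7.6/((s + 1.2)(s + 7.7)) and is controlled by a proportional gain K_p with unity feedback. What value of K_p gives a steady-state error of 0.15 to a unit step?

For a type-0 loop with proportional control, e_ss = 1/(1 + K_p·G(0)).
G(0) = 0.8225. Require 1/(1 + K_p·0.8225) = 0.15, so 1 + 0.8225·K_p = 6.667.
K_p = (6.667 − 1)/0.8225 = 6.89.

K_p = 6.89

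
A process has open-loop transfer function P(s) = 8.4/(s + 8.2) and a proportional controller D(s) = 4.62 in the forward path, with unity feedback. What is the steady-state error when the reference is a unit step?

The loop is type 0. Static position error constant K_pos = D(0)·P(0) = 4.62·1.024 = 4.733.
Steady-state error to a unit step: e_ss = 1/(1+K_pos) = 1/5.733 = 0.174.

0.174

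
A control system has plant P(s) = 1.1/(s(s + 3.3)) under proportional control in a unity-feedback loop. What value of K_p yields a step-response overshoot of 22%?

K_p = 13.1

From %OS = 100·exp(−πζ/√(1−ζ²)) = 22%, ζ = −ln(0.22)/√(π²+ln²(0.22)) = 0.4342.
Characteristic equation s² + 3.3s + 1.1K_p = 0 gives ζ = 3.3/(2√(1.1K_p)).
Setting ζ = 0.4342: √(1.1K_p) = 3.3/(2·0.4342) = 3.8, so K_p = 14.44/1.1 = 13.1.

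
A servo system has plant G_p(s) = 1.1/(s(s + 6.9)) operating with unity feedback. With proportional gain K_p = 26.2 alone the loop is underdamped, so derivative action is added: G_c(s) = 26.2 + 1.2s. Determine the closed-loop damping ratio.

ζ = 0.766

Forward path: (26.2 + 1.2s)·1.1/(s(s+6.9)). The closed-loop characteristic equation is s² + (6.9 + 1.1·1.2)s + 1.1·26.2 = 0.
That is s² + 8.22s + 28.82 = 0, so ω_n = 5.368 rad/s and ζ = 8.22/(2·5.368) = 0.7656.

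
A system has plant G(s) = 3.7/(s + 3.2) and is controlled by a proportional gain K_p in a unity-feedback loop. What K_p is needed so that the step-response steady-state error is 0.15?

K_p = 4.9

The loop is type 0, so e_ss(step) = 1/(1 + K_pos) with K_pos = K_p·G(0).
G(0) = 1.156. Require 1/(1 + K_p·1.156) = 0.15, so 1 + 1.156·K_p = 6.667.
K_p = (6.667 − 1)/1.156 = 4.9.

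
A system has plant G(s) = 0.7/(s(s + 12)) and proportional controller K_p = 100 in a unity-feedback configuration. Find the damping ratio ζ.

ζ = 0.717

The closed-loop denominator is s(s+12) + 100·0.7 = s² + 12s + 70.
Matching s² + 2ζω_n s + ω_n²: ω_n = √70 = 8.367 rad/s and 2ζω_n = 12, so ζ = 12/(2·8.367) = 0.717.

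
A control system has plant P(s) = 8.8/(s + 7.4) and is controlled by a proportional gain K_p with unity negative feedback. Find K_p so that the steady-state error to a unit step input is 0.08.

Steady-state error for a unit step on this type-0 loop is 1/(1 + K_p·P(0)).
P(0) = 1.189. Require 1/(1 + K_p·1.189) = 0.08, so 1 + 1.189·K_p = 12.5.
K_p = (12.5 − 1)/1.189 = 9.67.

K_p = 9.67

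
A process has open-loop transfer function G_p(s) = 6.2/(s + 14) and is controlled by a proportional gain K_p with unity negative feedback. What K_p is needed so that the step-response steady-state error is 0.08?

K_p = 26

For a type-0 loop with proportional control, e_ss = 1/(1 + K_p·G_p(0)).
G_p(0) = 0.4429. Require 1/(1 + K_p·0.4429) = 0.08, so 1 + 0.4429·K_p = 12.5.
K_p = (12.5 − 1)/0.4429 = 26.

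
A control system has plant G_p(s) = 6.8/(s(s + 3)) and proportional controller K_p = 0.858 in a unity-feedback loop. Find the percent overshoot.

8.3%

The closed-loop denominator s² + 3s + 5.834 gives ω_n = √5.834 = 2.415 and ζ = 3/(2ω_n) = 0.621.
%OS = 100·exp(−πζ/√(1−ζ²)) = 100·exp(−π·0.621/√0.6144) = 8.3%.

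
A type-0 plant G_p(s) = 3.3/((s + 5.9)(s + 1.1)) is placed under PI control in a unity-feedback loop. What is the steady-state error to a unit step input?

0

The PI controller's integrator makes the forward path type 1, so e_ss to a step is zero.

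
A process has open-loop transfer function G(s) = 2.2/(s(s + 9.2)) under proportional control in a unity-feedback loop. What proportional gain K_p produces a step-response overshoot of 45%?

From %OS = 100·exp(−πζ/√(1−ζ²)) = 45%, ζ = −ln(0.45)/√(π²+ln²(0.45)) = 0.2463.
Characteristic equation s² + 9.2s + 2.2K_p = 0 gives ζ = 9.2/(2√(2.2K_p)).
Setting ζ = 0.2463: √(2.2K_p) = 9.2/(2·0.2463) = 18.67, so K_p = 348.7/2.2 = 158.

K_p = 158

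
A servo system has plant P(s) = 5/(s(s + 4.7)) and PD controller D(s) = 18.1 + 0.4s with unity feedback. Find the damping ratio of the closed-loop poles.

ζ = 0.352

Forward path: (18.1 + 0.4s)·5/(s(s+4.7)). The closed-loop characteristic equation is s² + (4.7 + 5·0.4)s + 5·18.1 = 0.
That is s² + 6.7s + 90.5 = 0, so ω_n = 9.513 rad/s and ζ = 6.7/(2·9.513) = 0.3521.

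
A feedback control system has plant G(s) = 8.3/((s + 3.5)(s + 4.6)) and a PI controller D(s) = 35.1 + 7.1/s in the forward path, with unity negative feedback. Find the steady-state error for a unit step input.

0

The open loop D(s)G(s) has a pole at the origin (type 1), so the static position error constant is infinite and e_ss = 1/(1+∞) = 0.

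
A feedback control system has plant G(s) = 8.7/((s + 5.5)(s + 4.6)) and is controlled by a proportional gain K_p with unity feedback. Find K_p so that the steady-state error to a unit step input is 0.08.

The loop is type 0, so e_ss(step) = 1/(1 + K_pos) with K_pos = K_p·G(0).
G(0) = 0.3439. Require 1/(1 + K_p·0.3439) = 0.08, so 1 + 0.3439·K_p = 12.5.
K_p = (12.5 − 1)/0.3439 = 33.4.

K_p = 33.4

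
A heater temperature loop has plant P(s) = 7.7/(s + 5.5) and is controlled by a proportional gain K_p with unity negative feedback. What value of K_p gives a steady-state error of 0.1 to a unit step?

Steady-state error for a unit step on this type-0 loop is 1/(1 + K_p·P(0)).
P(0) = 1.4. Require 1/(1 + K_p·1.4) = 0.1, so 1 + 1.4·K_p = 10.
K_p = (10 − 1)/1.4 = 6.43.

K_p = 6.43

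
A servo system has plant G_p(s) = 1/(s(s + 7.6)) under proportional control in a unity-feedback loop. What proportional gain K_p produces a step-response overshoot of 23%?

K_p = 80.4

From %OS = 100·exp(−πζ/√(1−ζ²)) = 23%, ζ = −ln(0.23)/√(π²+ln²(0.23)) = 0.4237.
Characteristic equation s² + 7.6s + 1K_p = 0 gives ζ = 7.6/(2√(1K_p)).
Setting ζ = 0.4237: √(1K_p) = 7.6/(2·0.4237) = 8.968, so K_p = 80.42/1 = 80.4.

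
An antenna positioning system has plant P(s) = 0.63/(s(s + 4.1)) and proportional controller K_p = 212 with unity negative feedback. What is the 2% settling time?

From 1 + K_pP(s) = 0: s² + 4.1s + 133.6 = 0 ⇒ ω_n = 11.56, ζ = 0.1774.
2% settling time T_s ≈ 4/(ζω_n) = 4/2.05 = 1.95 s.

T_s ≈ 1.95 s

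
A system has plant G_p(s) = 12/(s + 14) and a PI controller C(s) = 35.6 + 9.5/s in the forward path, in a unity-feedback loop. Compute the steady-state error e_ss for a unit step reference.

The open loop C(s)G_p(s) has a pole at the origin (type 1), so the static position error constant is infinite and e_ss = 1/(1+∞) = 0.

0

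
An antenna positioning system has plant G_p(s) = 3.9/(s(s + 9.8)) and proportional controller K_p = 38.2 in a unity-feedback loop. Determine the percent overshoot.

25.2%

The closed-loop denominator s² + 9.8s + 149 gives ω_n = √149 = 12.21 and ζ = 9.8/(2ω_n) = 0.4015.
%OS = 100·exp(−πζ/√(1−ζ²)) = 100·exp(−π·0.4015/√0.8388) = 25.2%.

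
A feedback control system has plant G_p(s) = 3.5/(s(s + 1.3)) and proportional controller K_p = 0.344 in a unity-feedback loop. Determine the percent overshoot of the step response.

From 1 + K_pG_p(s) = 0: s² + 1.3s + 1.204 = 0 ⇒ ω_n = 1.097, ζ = 0.5924.
%OS = 100·exp(−πζ/√(1−ζ²)) = 100·exp(−π·0.5924/√0.6491) = 9.93%.

9.93%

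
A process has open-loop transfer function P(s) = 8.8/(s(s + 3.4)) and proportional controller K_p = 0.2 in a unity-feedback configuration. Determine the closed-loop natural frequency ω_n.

ω_n = 1.33 rad/s

1 + K_p·P(s) = 0 gives s² + 3.4s + 1.76 = 0.
Matching s² + 2ζω_n s + ω_n²: ω_n = √1.76 = 1.327 rad/s and 2ζω_n = 3.4, so ζ = 3.4/(2·1.327) = 1.28.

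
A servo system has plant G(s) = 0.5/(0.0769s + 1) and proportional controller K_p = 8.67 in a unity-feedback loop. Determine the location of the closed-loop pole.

Closed loop: T(s) = K_p·G/(1+K_p·G) = 4.335/(0.0769s + 1 + 4.335), with pole at s = −(1 + 4.335)/0.0769 = −69.38.

s = -69.38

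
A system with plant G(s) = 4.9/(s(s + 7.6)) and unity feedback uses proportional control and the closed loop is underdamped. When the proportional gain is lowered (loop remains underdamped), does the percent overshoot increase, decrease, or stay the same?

ζ = 7.6/(2√(4.9K_p)) rises as K_p falls; higher damping means less overshoot.

decrease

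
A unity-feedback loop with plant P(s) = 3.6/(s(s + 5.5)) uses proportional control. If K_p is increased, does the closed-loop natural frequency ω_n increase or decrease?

increase

ω_n = √(3.6·K_p), which grows with K_p.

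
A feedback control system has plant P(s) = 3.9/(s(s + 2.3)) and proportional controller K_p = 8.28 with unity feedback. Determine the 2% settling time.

The closed-loop denominator s² + 2.3s + 32.29 gives ω_n = √32.29 = 5.683 and ζ = 2.3/(2ω_n) = 0.2024.
2% settling time T_s ≈ 4/(ζω_n) = 4/1.15 = 3.48 s.

T_s ≈ 3.48 s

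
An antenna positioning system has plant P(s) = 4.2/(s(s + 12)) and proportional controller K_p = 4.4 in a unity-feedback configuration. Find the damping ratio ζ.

ζ = 1.4

The closed-loop denominator is s(s+12) + 4.4·4.2 = s² + 12s + 18.48.
Matching s² + 2ζω_n s + ω_n²: ω_n = √18.48 = 4.299 rad/s and 2ζω_n = 12, so ζ = 12/(2·4.299) = 1.4.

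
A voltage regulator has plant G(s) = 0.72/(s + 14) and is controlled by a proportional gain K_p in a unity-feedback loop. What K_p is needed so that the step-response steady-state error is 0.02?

K_p = 953

For a type-0 loop with proportional control, e_ss = 1/(1 + K_p·G(0)).
G(0) = 0.05143. Require 1/(1 + K_p·0.05143) = 0.02, so 1 + 0.05143·K_p = 50.
K_p = (50 − 1)/0.05143 = 953.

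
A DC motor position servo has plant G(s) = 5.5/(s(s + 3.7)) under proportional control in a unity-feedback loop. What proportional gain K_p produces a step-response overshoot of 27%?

From %OS = 100·exp(−πζ/√(1−ζ²)) = 27%, ζ = −ln(0.27)/√(π²+ln²(0.27)) = 0.3847.
Characteristic equation s² + 3.7s + 5.5K_p = 0 gives ζ = 3.7/(2√(5.5K_p)).
Setting ζ = 0.3847: √(5.5K_p) = 3.7/(2·0.3847) = 4.809, so K_p = 23.13/5.5 = 4.2.

K_p = 4.2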